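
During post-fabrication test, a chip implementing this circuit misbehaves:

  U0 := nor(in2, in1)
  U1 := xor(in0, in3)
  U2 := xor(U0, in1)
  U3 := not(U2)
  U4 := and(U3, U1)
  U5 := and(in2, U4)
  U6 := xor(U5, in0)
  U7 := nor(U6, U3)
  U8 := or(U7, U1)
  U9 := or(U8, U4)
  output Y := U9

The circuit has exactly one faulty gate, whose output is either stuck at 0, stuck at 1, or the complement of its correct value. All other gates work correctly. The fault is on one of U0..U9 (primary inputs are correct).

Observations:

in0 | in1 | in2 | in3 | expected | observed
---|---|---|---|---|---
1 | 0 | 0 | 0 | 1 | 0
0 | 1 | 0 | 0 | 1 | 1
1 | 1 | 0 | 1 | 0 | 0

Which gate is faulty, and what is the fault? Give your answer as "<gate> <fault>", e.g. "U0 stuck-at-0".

U1 stuck-at-0

Fault-free values for test 1 (in0=1, in1=0, in2=0, in3=0): U0=1, U1=1, U2=1, U3=0, U4=0, U5=0, U6=1, U7=0, U8=1, U9=1, giving Y=1. Observed 0.
Test 1: faults giving observed 0 are {U1 stuck-at-0, U1 inverted output, U8 stuck-at-0, U8 inverted output, U9 stuck-at-0, U9 inverted output}.
Test 2 (in0=0, in1=1, in2=0, in3=0): fault-free U0=0, U1=0, U2=1, U3=0, U4=0, U5=0, U6=0, U7=1, U8=1, U9=1 → 1; observed 1. Eliminates U8 stuck-at-0, U8 inverted output, U9 stuck-at-0, U9 inverted output.
Test 3 (in0=1, in1=1, in2=0, in3=1): fault-free U0=0, U1=0, U2=1, U3=0, U4=0, U5=0, U6=1, U7=0, U8=0, U9=0 → 0; observed 0. Eliminates U1 inverted output.
Only U1 stuck-at-0 is consistent with every test.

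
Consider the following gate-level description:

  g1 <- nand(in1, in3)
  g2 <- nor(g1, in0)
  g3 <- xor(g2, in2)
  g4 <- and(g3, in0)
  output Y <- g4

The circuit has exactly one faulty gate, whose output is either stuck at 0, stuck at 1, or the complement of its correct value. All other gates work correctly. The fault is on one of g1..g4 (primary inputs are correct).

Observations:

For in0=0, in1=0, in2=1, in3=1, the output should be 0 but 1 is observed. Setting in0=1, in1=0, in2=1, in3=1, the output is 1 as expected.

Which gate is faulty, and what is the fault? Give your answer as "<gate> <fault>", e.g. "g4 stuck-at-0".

Fault-free values for test 1 (in0=0, in1=0, in2=1, in3=1): g1=1, g2=0, g3=1, g4=0, giving Y=0. Observed 1.
Test 1: faults giving observed 1 are {g4 stuck-at-1, g4 inverted output}.
Test 2 (in0=1, in1=0, in2=1, in3=1): fault-free g1=1, g2=0, g3=1, g4=1 → 1; observed 1. Eliminates g4 inverted output.
Only g4 stuck-at-1 is consistent with every test.

g4 stuck-at-1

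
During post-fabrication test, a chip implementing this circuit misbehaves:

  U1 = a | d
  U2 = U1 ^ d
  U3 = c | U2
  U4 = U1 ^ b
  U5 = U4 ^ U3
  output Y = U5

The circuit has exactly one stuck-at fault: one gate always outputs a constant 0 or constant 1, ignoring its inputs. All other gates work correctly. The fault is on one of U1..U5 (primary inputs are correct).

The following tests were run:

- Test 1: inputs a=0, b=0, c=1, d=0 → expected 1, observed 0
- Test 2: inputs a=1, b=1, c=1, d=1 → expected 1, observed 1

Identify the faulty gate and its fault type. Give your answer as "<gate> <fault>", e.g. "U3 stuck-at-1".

U1 stuck-at-1

Fault-free values for test 1 (a=0, b=0, c=1, d=0): U1=0, U2=0, U3=1, U4=0, U5=1, giving Y=1. Observed 0.
Test 1: faults giving observed 0 are {U1 stuck-at-1, U3 stuck-at-0, U4 stuck-at-1, U5 stuck-at-0}.
Test 2 (a=1, b=1, c=1, d=1): fault-free U1=1, U2=0, U3=1, U4=0, U5=1 → 1; observed 1. Eliminates U3 stuck-at-0, U4 stuck-at-1, U5 stuck-at-0.
Only U1 stuck-at-1 is consistent with every test.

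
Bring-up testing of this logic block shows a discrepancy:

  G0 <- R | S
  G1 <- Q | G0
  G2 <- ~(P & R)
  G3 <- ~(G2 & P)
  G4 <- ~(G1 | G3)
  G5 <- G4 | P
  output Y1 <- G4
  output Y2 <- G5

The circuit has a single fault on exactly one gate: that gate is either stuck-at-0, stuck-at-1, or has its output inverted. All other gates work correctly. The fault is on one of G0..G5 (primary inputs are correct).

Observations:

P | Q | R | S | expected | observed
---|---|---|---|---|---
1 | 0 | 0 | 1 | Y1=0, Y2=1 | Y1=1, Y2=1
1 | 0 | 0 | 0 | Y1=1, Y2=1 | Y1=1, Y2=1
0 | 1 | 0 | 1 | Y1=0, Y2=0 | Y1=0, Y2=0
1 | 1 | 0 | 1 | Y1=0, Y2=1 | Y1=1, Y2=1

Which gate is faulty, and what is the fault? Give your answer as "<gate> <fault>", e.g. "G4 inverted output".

G1 stuck-at-0

Fault-free values for test 1 (P=1, Q=0, R=0, S=1): G0=1, G1=1, G2=1, G3=0, G4=0, G5=1, giving Y1=0, Y2=1. Observed Y1=1, Y2=1.
Test 1: faults giving observed Y1=1, Y2=1 are {G0 stuck-at-0, G0 inverted output, G1 stuck-at-0, G1 inverted output, G4 stuck-at-1, G4 inverted output}.
Test 2 (P=1, Q=0, R=0, S=0): fault-free G0=0, G1=0, G2=1, G3=0, G4=1, G5=1 → Y1=1, Y2=1; observed Y1=1, Y2=1. Eliminates G0 inverted output, G1 inverted output, G4 inverted output.
Test 3 (P=0, Q=1, R=0, S=1): fault-free G0=1, G1=1, G2=1, G3=1, G4=0, G5=0 → Y1=0, Y2=0; observed Y1=0, Y2=0. Eliminates G4 stuck-at-1.
Test 4 (P=1, Q=1, R=0, S=1): fault-free G0=1, G1=1, G2=1, G3=0, G4=0, G5=1 → Y1=0, Y2=1; observed Y1=1, Y2=1. Eliminates G0 stuck-at-0.
Only G1 stuck-at-0 is consistent with every test.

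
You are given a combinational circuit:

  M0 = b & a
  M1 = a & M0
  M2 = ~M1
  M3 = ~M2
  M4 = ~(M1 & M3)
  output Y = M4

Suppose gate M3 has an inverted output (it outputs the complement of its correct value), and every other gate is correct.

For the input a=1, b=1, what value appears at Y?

Propagate with M3 forced: M0=1, M1=1, M2=0, M3=0 [inverted output], M4=1.
So Y = 1. (Without the fault it would be 0.)

1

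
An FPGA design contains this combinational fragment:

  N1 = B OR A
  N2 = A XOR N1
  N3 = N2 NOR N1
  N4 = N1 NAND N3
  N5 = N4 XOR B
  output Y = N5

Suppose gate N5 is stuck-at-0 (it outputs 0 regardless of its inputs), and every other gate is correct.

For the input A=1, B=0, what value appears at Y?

0

Propagate with N5 forced: N1=1, N2=0, N3=0, N4=1, N5=0 [stuck-at-0].
So Y = 0. (Without the fault it would be 1.)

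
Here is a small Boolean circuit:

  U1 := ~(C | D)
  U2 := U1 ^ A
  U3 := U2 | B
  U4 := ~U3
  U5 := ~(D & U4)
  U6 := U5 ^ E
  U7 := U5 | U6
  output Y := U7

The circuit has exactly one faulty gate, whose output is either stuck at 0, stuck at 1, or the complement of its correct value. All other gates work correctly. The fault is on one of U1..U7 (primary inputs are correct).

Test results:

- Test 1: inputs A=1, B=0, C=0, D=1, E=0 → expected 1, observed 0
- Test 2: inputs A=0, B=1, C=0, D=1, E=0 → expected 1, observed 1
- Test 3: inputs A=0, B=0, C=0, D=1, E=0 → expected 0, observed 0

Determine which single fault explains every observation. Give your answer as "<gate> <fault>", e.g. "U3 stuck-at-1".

U2 stuck-at-0

Fault-free values for test 1 (A=1, B=0, C=0, D=1, E=0): U1=0, U2=1, U3=1, U4=0, U5=1, U6=1, U7=1, giving Y=1. Observed 0.
Test 1: faults giving observed 0 are {U1 stuck-at-1, U1 inverted output, U2 stuck-at-0, U2 inverted output, U3 stuck-at-0, U3 inverted output, U4 stuck-at-1, U4 inverted output, U5 stuck-at-0, U5 inverted output, U7 stuck-at-0, U7 inverted output}.
Test 2 (A=0, B=1, C=0, D=1, E=0): fault-free U1=0, U2=0, U3=1, U4=0, U5=1, U6=1, U7=1 → 1; observed 1. Eliminates U3 stuck-at-0, U3 inverted output, U4 stuck-at-1, U4 inverted output, U5 stuck-at-0, U5 inverted output, U7 stuck-at-0, U7 inverted output.
Test 3 (A=0, B=0, C=0, D=1, E=0): fault-free U1=0, U2=0, U3=0, U4=1, U5=0, U6=0, U7=0 → 0; observed 0. Eliminates U1 stuck-at-1, U1 inverted output, U2 inverted output.
Only U2 stuck-at-0 is consistent with every test.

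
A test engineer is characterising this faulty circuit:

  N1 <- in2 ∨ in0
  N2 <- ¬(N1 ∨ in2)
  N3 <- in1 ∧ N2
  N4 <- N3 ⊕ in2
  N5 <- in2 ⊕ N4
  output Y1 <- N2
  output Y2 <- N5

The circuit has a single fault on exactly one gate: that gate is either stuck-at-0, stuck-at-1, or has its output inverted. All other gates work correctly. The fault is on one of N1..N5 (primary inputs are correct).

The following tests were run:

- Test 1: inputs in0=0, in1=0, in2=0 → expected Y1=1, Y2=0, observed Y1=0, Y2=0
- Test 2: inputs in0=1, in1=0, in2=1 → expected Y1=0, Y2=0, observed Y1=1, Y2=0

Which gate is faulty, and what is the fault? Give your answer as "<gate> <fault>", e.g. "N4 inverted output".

Fault-free values for test 1 (in0=0, in1=0, in2=0): N1=0, N2=1, N3=0, N4=0, N5=0, giving Y1=1, Y2=0. Observed Y1=0, Y2=0.
Test 1: faults giving observed Y1=0, Y2=0 are {N1 stuck-at-1, N1 inverted output, N2 stuck-at-0, N2 inverted output}.
Test 2 (in0=1, in1=0, in2=1): fault-free N1=1, N2=0, N3=0, N4=1, N5=0 → Y1=0, Y2=0; observed Y1=1, Y2=0. Eliminates N1 stuck-at-1, N1 inverted output, N2 stuck-at-0.
Only N2 inverted output is consistent with every test.

N2 inverted output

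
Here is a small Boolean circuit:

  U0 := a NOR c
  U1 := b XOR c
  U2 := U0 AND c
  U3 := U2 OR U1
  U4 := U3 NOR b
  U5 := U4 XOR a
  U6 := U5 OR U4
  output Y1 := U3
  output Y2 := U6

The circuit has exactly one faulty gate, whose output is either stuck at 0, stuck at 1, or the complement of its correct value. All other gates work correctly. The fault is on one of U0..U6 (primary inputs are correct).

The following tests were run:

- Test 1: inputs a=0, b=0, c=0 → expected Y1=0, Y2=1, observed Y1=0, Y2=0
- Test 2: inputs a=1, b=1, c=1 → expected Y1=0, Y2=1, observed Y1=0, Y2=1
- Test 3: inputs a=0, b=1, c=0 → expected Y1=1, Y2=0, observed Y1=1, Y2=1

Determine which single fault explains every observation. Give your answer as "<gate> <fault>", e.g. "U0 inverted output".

Fault-free values for test 1 (a=0, b=0, c=0): U0=1, U1=0, U2=0, U3=0, U4=1, U5=1, U6=1, giving Y1=0, Y2=1. Observed Y1=0, Y2=0.
Test 1: faults giving observed Y1=0, Y2=0 are {U4 stuck-at-0, U4 inverted output, U6 stuck-at-0, U6 inverted output}.
Test 2 (a=1, b=1, c=1): fault-free U0=0, U1=0, U2=0, U3=0, U4=0, U5=1, U6=1 → Y1=0, Y2=1; observed Y1=0, Y2=1. Eliminates U6 stuck-at-0, U6 inverted output.
Test 3 (a=0, b=1, c=0): fault-free U0=1, U1=1, U2=0, U3=1, U4=0, U5=0, U6=0 → Y1=1, Y2=0; observed Y1=1, Y2=1. Eliminates U4 stuck-at-0.
Only U4 inverted output is consistent with every test.

U4 inverted output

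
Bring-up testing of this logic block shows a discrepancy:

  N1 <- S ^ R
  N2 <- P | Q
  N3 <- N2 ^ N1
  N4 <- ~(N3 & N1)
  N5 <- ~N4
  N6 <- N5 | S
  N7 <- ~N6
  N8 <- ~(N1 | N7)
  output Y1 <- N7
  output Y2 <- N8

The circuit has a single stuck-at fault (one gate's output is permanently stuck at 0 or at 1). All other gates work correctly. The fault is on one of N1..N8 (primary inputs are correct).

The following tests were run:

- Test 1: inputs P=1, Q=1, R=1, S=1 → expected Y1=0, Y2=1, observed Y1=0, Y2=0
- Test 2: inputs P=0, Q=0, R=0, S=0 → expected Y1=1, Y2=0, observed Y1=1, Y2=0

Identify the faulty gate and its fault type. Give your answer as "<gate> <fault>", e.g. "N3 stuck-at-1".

Fault-free values for test 1 (P=1, Q=1, R=1, S=1): N1=0, N2=1, N3=1, N4=1, N5=0, N6=1, N7=0, N8=1, giving Y1=0, Y2=1. Observed Y1=0, Y2=0.
Test 1: faults giving observed Y1=0, Y2=0 are {N1 stuck-at-1, N8 stuck-at-0}.
Test 2 (P=0, Q=0, R=0, S=0): fault-free N1=0, N2=0, N3=0, N4=1, N5=0, N6=0, N7=1, N8=0 → Y1=1, Y2=0; observed Y1=1, Y2=0. Eliminates N1 stuck-at-1.
Only N8 stuck-at-0 is consistent with every test.

N8 stuck-at-0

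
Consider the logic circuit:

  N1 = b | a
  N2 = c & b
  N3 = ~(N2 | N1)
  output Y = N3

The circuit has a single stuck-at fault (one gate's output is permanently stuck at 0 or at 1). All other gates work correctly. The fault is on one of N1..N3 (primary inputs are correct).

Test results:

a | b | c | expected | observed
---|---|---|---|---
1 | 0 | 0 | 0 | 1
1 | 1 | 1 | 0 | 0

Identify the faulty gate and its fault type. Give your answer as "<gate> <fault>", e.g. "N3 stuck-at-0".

Fault-free values for test 1 (a=1, b=0, c=0): N1=1, N2=0, N3=0, giving Y=0. Observed 1.
Test 1: faults giving observed 1 are {N1 stuck-at-0, N3 stuck-at-1}.
Test 2 (a=1, b=1, c=1): fault-free N1=1, N2=1, N3=0 → 0; observed 0. Eliminates N3 stuck-at-1.
Only N1 stuck-at-0 is consistent with every test.

N1 stuck-at-0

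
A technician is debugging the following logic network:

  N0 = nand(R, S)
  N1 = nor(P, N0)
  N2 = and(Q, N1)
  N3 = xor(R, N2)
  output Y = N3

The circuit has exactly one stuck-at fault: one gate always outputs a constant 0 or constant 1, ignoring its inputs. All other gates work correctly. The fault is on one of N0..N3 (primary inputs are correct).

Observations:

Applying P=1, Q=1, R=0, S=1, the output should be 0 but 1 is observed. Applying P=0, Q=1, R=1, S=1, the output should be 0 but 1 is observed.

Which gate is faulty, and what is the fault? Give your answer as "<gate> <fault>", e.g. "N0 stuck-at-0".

N3 stuck-at-1

Fault-free values for test 1 (P=1, Q=1, R=0, S=1): N0=1, N1=0, N2=0, N3=0, giving Y=0. Observed 1.
Test 1: faults giving observed 1 are {N1 stuck-at-1, N2 stuck-at-1, N3 stuck-at-1}.
Test 2 (P=0, Q=1, R=1, S=1): fault-free N0=0, N1=1, N2=1, N3=0 → 0; observed 1. Eliminates N1 stuck-at-1, N2 stuck-at-1.
Only N3 stuck-at-1 is consistent with every test.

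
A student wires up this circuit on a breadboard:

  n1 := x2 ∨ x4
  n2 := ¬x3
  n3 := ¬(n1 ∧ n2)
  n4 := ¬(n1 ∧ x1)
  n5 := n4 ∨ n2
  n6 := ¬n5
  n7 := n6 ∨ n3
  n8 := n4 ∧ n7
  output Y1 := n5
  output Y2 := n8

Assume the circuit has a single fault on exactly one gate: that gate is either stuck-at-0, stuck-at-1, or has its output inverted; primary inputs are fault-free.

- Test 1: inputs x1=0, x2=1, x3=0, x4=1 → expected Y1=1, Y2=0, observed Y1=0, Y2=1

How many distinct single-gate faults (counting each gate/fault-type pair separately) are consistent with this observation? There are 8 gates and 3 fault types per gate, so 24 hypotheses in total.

2

Fault-free: n1=1, n2=1, n3=0, n4=1, n5=1, n6=0, n7=0, n8=0 → Y1=1, Y2=0. Observed Y1=0, Y2=1.
  n1: none of the 3 fault types match ✗
  n2: none of the 3 fault types match ✗
  n3: none of the 3 fault types match ✗
  n4: none of the 3 fault types match ✗
  n5: stuck-at-0, inverted output ✓; others ✗
  n6: none of the 3 fault types match ✗
  n7: none of the 3 fault types match ✗
  n8: none of the 3 fault types match ✗
Consistent faults: {n5 stuck-at-0, n5 inverted output} — 2 in all.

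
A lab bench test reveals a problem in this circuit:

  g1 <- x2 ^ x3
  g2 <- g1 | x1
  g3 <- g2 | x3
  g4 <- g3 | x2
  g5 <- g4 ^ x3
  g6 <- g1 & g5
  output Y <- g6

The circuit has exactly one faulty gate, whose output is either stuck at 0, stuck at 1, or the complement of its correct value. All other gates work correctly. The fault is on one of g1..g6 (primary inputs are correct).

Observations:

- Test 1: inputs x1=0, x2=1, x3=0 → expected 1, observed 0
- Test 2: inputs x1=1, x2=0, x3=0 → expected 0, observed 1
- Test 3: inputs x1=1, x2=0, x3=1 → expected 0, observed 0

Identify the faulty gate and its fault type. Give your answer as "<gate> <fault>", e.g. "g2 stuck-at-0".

g1 inverted output

Fault-free values for test 1 (x1=0, x2=1, x3=0): g1=1, g2=1, g3=1, g4=1, g5=1, g6=1, giving Y=1. Observed 0.
Test 1: faults giving observed 0 are {g1 stuck-at-0, g1 inverted output, g4 stuck-at-0, g4 inverted output, g5 stuck-at-0, g5 inverted output, g6 stuck-at-0, g6 inverted output}.
Test 2 (x1=1, x2=0, x3=0): fault-free g1=0, g2=1, g3=1, g4=1, g5=1, g6=0 → 0; observed 1. Eliminates g1 stuck-at-0, g4 stuck-at-0, g4 inverted output, g5 stuck-at-0, g5 inverted output, g6 stuck-at-0.
Test 3 (x1=1, x2=0, x3=1): fault-free g1=1, g2=1, g3=1, g4=1, g5=0, g6=0 → 0; observed 0. Eliminates g6 inverted output.
Only g1 inverted output is consistent with every test.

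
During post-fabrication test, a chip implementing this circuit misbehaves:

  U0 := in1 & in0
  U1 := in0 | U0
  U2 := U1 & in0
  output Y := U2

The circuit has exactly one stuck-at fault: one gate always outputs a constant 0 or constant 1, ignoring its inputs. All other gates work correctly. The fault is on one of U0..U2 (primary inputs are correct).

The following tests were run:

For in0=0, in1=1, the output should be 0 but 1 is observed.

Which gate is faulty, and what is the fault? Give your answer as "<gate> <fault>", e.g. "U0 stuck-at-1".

U2 stuck-at-1

Fault-free values for test 1 (in0=0, in1=1): U0=0, U1=0, U2=0, giving Y=0. Observed 1.
Test 1: faults giving observed 1 are {U2 stuck-at-1}.
Only U2 stuck-at-1 is consistent with every test.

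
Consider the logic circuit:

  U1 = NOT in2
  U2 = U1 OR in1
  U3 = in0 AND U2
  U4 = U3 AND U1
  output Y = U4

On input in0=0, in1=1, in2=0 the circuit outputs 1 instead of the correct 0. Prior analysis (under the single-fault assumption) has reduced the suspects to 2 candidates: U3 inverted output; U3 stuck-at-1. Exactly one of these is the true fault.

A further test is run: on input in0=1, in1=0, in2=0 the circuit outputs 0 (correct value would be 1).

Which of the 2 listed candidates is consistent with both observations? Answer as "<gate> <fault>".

U3 inverted output

Evaluate each candidate on input in0=1, in1=0, in2=0:
  U3 inverted output: U1=1, U2=1, U3=0 [inverted output], U4=0 → 0 — matches
  U3 stuck-at-1: U1=1, U2=1, U3=1 [stuck-at-1], U4=1 → 1 — eliminated
Only U3 inverted output reproduces the observed 0.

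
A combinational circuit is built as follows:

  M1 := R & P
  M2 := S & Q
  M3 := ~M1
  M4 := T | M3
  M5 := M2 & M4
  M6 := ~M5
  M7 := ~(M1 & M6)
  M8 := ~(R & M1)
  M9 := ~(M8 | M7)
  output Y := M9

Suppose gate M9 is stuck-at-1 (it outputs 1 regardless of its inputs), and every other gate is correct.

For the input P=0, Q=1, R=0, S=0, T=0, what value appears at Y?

1

Propagate with M9 forced: M1=0, M2=0, M3=1, M4=1, M5=0, M6=1, M7=1, M8=1, M9=1 [stuck-at-1].
So Y = 1. (Without the fault it would be 0.)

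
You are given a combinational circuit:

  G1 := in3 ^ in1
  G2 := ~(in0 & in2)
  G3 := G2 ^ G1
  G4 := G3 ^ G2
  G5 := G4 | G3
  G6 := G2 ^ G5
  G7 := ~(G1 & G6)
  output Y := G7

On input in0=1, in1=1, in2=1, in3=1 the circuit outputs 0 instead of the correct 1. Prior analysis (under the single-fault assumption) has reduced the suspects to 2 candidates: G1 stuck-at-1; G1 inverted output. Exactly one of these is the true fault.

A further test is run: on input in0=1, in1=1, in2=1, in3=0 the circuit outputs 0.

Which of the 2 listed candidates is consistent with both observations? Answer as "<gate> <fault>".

G1 stuck-at-1

Evaluate each candidate on input in0=1, in1=1, in2=1, in3=0:
  G1 stuck-at-1: G1=1 [stuck-at-1], G2=0, G3=1, G4=1, G5=1, G6=1, G7=0 → 0 — matches
  G1 inverted output: G1=0 [inverted output], G2=0, G3=0, G4=0, G5=0, G6=0, G7=1 → 1 — eliminated
Only G1 stuck-at-1 reproduces the observed 0.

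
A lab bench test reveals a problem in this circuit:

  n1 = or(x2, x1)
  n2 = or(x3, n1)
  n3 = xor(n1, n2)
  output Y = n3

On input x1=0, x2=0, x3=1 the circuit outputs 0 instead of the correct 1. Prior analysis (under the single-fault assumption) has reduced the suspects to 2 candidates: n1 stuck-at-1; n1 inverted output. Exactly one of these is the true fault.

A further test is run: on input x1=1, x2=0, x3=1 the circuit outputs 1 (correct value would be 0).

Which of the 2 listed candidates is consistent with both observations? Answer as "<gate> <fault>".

Evaluate each candidate on input x1=1, x2=0, x3=1:
  n1 stuck-at-1: n1=1 [stuck-at-1], n2=1, n3=0 → 0 — eliminated
  n1 inverted output: n1=0 [inverted output], n2=1, n3=1 → 1 — matches
Only n1 inverted output reproduces the observed 1.

n1 inverted output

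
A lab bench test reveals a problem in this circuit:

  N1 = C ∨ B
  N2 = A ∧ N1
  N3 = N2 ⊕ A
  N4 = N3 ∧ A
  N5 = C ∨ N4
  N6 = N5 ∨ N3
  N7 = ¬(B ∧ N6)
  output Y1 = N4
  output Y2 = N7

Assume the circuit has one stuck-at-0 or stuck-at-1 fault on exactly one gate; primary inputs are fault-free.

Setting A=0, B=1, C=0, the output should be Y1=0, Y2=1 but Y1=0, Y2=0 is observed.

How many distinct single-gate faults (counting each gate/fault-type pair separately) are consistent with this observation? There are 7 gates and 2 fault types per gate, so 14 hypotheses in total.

5

Fault-free: N1=1, N2=0, N3=0, N4=0, N5=0, N6=0, N7=1 → Y1=0, Y2=1. Observed Y1=0, Y2=0.
  N1 stuck-at-0: output Y1=0, Y2=1 ✗
  N1 stuck-at-1: output Y1=0, Y2=1 ✗
  N2 stuck-at-0: output Y1=0, Y2=1 ✗
  N2 stuck-at-1: output Y1=0, Y2=0 ✓
  N3 stuck-at-0: output Y1=0, Y2=1 ✗
  N3 stuck-at-1: output Y1=0, Y2=0 ✓
  N4 stuck-at-0: output Y1=0, Y2=1 ✗
  N4 stuck-at-1: output Y1=1, Y2=0 ✗
  N5 stuck-at-0: output Y1=0, Y2=1 ✗
  N5 stuck-at-1: output Y1=0, Y2=0 ✓
  N6 stuck-at-0: output Y1=0, Y2=1 ✗
  N6 stuck-at-1: output Y1=0, Y2=0 ✓
  N7 stuck-at-0: output Y1=0, Y2=0 ✓
  N7 stuck-at-1: output Y1=0, Y2=1 ✗
Consistent faults: {N2 stuck-at-1, N3 stuck-at-1, N5 stuck-at-1, N6 stuck-at-1, N7 stuck-at-0} — 5 in all.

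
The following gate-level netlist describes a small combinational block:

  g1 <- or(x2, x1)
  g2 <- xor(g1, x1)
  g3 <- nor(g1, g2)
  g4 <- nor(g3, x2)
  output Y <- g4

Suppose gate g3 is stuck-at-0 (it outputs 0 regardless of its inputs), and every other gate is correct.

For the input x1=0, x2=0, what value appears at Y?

Propagate with g3 forced: g1=0, g2=0, g3=0 [stuck-at-0], g4=1.
So Y = 1. (Without the fault it would be 0.)

1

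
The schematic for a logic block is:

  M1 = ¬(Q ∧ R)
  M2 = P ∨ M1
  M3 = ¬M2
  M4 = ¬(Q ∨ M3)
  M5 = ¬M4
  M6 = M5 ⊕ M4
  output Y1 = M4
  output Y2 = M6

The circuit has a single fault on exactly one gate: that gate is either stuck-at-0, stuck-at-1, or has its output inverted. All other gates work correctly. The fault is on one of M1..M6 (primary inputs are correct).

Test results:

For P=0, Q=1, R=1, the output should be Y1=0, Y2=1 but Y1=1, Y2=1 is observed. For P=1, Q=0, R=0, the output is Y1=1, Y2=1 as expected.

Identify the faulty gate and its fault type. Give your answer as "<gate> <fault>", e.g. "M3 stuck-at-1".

Fault-free values for test 1 (P=0, Q=1, R=1): M1=0, M2=0, M3=1, M4=0, M5=1, M6=1, giving Y1=0, Y2=1. Observed Y1=1, Y2=1.
Test 1: faults giving observed Y1=1, Y2=1 are {M4 stuck-at-1, M4 inverted output}.
Test 2 (P=1, Q=0, R=0): fault-free M1=1, M2=1, M3=0, M4=1, M5=0, M6=1 → Y1=1, Y2=1; observed Y1=1, Y2=1. Eliminates M4 inverted output.
Only M4 stuck-at-1 is consistent with every test.

M4 stuck-at-1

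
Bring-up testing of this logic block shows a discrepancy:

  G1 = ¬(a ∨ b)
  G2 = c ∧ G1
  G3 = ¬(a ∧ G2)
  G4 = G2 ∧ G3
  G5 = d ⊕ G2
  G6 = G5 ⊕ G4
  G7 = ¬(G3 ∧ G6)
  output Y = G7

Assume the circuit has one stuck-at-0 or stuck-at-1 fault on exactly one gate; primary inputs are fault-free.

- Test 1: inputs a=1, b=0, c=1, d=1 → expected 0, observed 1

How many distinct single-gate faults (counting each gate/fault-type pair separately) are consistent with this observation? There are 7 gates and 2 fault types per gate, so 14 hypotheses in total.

Fault-free: G1=0, G2=0, G3=1, G4=0, G5=1, G6=1, G7=0 → 0. Observed 1.
  G1 stuck-at-0: output 0 ✗
  G1 stuck-at-1: output 1 ✓
  G2 stuck-at-0: output 0 ✗
  G2 stuck-at-1: output 1 ✓
  G3 stuck-at-0: output 1 ✓
  G3 stuck-at-1: output 0 ✗
  G4 stuck-at-0: output 0 ✗
  G4 stuck-at-1: output 1 ✓
  G5 stuck-at-0: output 1 ✓
  G5 stuck-at-1: output 0 ✗
  G6 stuck-at-0: output 1 ✓
  G6 stuck-at-1: output 0 ✗
  G7 stuck-at-0: output 0 ✗
  G7 stuck-at-1: output 1 ✓
Consistent faults: {G1 stuck-at-1, G2 stuck-at-1, G3 stuck-at-0, G4 stuck-at-1, G5 stuck-at-0, G6 stuck-at-0, G7 stuck-at-1} — 7 in all.

7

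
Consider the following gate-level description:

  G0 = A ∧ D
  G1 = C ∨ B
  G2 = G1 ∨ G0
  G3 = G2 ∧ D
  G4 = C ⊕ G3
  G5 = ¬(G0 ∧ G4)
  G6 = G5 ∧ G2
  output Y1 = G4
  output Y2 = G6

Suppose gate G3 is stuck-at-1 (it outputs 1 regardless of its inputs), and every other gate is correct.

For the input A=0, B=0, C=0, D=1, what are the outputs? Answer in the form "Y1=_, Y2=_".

Propagate with G3 forced: G0=0, G1=0, G2=0, G3=1 [stuck-at-1], G4=1, G5=1, G6=0.
So the outputs are Y1=1, Y2=0. (Without the fault they would be Y1=0, Y2=0.)

Y1=1, Y2=0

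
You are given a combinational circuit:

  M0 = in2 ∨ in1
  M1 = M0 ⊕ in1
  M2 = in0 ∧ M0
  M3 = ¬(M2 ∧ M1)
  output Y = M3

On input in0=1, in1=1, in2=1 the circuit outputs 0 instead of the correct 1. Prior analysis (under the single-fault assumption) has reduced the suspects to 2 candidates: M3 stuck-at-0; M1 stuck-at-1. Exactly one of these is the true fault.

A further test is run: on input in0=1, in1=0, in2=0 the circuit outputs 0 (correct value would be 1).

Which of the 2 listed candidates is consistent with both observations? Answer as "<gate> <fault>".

Evaluate each candidate on input in0=1, in1=0, in2=0:
  M3 stuck-at-0: M0=0, M1=0, M2=0, M3=0 [stuck-at-0] → 0 — matches
  M1 stuck-at-1: M0=0, M1=1 [stuck-at-1], M2=0, M3=1 → 1 — eliminated
Only M3 stuck-at-0 reproduces the observed 0.

M3 stuck-at-0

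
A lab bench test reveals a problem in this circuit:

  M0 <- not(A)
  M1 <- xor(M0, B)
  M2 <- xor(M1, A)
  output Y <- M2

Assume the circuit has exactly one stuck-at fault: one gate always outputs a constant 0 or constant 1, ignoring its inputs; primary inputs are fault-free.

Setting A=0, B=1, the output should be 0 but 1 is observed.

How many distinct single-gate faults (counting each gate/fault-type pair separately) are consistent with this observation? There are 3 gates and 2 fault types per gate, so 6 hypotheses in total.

3

Fault-free: M0=1, M1=0, M2=0 → 0. Observed 1.
  M0 stuck-at-0: output 1 ✓
  M0 stuck-at-1: output 0 ✗
  M1 stuck-at-0: output 0 ✗
  M1 stuck-at-1: output 1 ✓
  M2 stuck-at-0: output 0 ✗
  M2 stuck-at-1: output 1 ✓
Consistent faults: {M0 stuck-at-0, M1 stuck-at-1, M2 stuck-at-1} — 3 in all.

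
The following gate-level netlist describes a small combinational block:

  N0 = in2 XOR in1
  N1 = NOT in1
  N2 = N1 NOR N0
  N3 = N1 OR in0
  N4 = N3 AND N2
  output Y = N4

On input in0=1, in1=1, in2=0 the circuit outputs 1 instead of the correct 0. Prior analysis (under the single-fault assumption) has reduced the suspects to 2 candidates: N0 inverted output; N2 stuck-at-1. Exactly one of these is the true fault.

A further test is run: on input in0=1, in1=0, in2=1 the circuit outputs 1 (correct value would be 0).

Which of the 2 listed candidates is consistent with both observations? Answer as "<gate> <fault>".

N2 stuck-at-1

Evaluate each candidate on input in0=1, in1=0, in2=1:
  N0 inverted output: N0=0 [inverted output], N1=1, N2=0, N3=1, N4=0 → 0 — eliminated
  N2 stuck-at-1: N0=1, N1=1, N2=1 [stuck-at-1], N3=1, N4=1 → 1 — matches
Only N2 stuck-at-1 reproduces the observed 1.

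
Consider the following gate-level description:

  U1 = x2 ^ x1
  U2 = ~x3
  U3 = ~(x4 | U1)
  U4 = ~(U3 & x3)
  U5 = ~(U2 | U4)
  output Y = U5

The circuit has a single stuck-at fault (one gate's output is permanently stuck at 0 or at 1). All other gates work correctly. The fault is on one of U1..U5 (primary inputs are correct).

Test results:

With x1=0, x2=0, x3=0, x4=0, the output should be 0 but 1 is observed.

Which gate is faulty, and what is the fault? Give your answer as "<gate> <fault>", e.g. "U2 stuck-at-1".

U5 stuck-at-1

Fault-free values for test 1 (x1=0, x2=0, x3=0, x4=0): U1=0, U2=1, U3=1, U4=1, U5=0, giving Y=0. Observed 1.
Test 1: faults giving observed 1 are {U5 stuck-at-1}.
Only U5 stuck-at-1 is consistent with every test.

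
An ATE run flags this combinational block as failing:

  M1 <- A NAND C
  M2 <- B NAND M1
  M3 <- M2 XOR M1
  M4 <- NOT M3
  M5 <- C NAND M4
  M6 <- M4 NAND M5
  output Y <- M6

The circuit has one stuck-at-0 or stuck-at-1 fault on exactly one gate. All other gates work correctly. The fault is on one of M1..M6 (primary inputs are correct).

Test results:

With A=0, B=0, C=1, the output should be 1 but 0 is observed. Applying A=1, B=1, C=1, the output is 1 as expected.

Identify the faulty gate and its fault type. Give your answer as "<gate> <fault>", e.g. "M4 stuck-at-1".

Fault-free values for test 1 (A=0, B=0, C=1): M1=1, M2=1, M3=0, M4=1, M5=0, M6=1, giving Y=1. Observed 0.
Test 1: faults giving observed 0 are {M5 stuck-at-1, M6 stuck-at-0}.
Test 2 (A=1, B=1, C=1): fault-free M1=0, M2=1, M3=1, M4=0, M5=1, M6=1 → 1; observed 1. Eliminates M6 stuck-at-0.
Only M5 stuck-at-1 is consistent with every test.

M5 stuck-at-1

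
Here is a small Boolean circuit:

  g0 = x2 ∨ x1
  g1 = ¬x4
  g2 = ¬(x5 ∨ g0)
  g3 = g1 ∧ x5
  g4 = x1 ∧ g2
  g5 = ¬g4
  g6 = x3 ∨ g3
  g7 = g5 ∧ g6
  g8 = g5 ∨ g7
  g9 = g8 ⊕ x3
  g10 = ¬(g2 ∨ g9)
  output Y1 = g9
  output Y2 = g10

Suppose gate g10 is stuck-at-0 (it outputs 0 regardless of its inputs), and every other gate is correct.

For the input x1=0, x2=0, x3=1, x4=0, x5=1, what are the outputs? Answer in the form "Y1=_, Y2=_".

Y1=0, Y2=0

Propagate with g10 forced: g0=0, g1=1, g2=0, g3=1, g4=0, g5=1, g6=1, g7=1, g8=1, g9=0, g10=0 [stuck-at-0].
So the outputs are Y1=0, Y2=0. (Without the fault they would be Y1=0, Y2=1.)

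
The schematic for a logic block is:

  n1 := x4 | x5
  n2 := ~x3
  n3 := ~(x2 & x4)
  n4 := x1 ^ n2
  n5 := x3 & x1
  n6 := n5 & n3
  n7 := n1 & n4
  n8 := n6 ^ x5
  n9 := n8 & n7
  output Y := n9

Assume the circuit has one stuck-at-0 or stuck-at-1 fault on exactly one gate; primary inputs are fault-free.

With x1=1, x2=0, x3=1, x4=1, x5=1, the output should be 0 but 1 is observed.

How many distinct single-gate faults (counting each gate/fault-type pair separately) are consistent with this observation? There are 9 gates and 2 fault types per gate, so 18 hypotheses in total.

Fault-free: n1=1, n2=0, n3=1, n4=1, n5=1, n6=1, n7=1, n8=0, n9=0 → 0. Observed 1.
  n1: none of the 2 fault types match ✗
  n2: none of the 2 fault types match ✗
  n3: stuck-at-0 ✓; others ✗
  n4: none of the 2 fault types match ✗
  n5: stuck-at-0 ✓; others ✗
  n6: stuck-at-0 ✓; others ✗
  n7: none of the 2 fault types match ✗
  n8: stuck-at-1 ✓; others ✗
  n9: stuck-at-1 ✓; others ✗
Consistent faults: {n3 stuck-at-0, n5 stuck-at-0, n6 stuck-at-0, n8 stuck-at-1, n9 stuck-at-1} — 5 in all.

5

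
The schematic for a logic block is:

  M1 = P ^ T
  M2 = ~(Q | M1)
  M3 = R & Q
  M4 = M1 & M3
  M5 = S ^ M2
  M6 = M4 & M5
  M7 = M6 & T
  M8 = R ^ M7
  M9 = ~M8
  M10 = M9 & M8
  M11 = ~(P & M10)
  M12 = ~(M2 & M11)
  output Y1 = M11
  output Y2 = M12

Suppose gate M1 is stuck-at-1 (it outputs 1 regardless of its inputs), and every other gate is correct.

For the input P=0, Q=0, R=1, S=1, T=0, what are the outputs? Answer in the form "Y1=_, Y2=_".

Y1=1, Y2=1

Propagate with M1 forced: M1=1 [stuck-at-1], M2=0, M3=0, M4=0, M5=1, M6=0, M7=0, M8=1, M9=0, M10=0, M11=1, M12=1.
So the outputs are Y1=1, Y2=1. (Without the fault they would be Y1=1, Y2=0.)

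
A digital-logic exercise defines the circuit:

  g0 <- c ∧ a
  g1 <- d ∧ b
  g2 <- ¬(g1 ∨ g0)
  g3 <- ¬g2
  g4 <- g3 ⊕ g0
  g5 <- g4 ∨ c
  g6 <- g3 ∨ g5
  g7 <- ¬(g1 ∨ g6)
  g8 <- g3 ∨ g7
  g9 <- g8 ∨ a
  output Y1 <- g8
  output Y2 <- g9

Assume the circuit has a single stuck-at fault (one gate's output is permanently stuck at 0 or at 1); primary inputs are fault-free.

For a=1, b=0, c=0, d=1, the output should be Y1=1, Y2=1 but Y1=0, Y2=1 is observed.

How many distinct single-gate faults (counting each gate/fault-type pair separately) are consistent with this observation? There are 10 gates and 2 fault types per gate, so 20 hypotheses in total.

5

Fault-free: g0=0, g1=0, g2=1, g3=0, g4=0, g5=0, g6=0, g7=1, g8=1, g9=1 → Y1=1, Y2=1. Observed Y1=0, Y2=1.
  g0: none of the 2 fault types match ✗
  g1: none of the 2 fault types match ✗
  g2: none of the 2 fault types match ✗
  g3: none of the 2 fault types match ✗
  g4: stuck-at-1 ✓; others ✗
  g5: stuck-at-1 ✓; others ✗
  g6: stuck-at-1 ✓; others ✗
  g7: stuck-at-0 ✓; others ✗
  g8: stuck-at-0 ✓; others ✗
  g9: none of the 2 fault types match ✗
Consistent faults: {g4 stuck-at-1, g5 stuck-at-1, g6 stuck-at-1, g7 stuck-at-0, g8 stuck-at-0} — 5 in all.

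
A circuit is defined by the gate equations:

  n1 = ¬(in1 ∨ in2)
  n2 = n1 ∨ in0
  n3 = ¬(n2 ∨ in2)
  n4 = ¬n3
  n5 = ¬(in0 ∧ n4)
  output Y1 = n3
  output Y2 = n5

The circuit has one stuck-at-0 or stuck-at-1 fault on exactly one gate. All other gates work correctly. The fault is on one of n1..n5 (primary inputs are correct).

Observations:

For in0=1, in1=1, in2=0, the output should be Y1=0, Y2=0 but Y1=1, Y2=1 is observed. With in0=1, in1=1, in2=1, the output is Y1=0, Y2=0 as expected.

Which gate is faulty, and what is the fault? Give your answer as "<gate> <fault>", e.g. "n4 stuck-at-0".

n2 stuck-at-0

Fault-free values for test 1 (in0=1, in1=1, in2=0): n1=0, n2=1, n3=0, n4=1, n5=0, giving Y1=0, Y2=0. Observed Y1=1, Y2=1.
Test 1: faults giving observed Y1=1, Y2=1 are {n2 stuck-at-0, n3 stuck-at-1}.
Test 2 (in0=1, in1=1, in2=1): fault-free n1=0, n2=1, n3=0, n4=1, n5=0 → Y1=0, Y2=0; observed Y1=0, Y2=0. Eliminates n3 stuck-at-1.
Only n2 stuck-at-0 is consistent with every test.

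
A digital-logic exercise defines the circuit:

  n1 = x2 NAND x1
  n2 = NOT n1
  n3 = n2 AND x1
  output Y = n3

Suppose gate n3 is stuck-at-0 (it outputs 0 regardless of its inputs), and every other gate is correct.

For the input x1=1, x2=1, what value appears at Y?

Propagate with n3 forced: n1=0, n2=1, n3=0 [stuck-at-0].
So Y = 0. (Without the fault it would be 1.)

0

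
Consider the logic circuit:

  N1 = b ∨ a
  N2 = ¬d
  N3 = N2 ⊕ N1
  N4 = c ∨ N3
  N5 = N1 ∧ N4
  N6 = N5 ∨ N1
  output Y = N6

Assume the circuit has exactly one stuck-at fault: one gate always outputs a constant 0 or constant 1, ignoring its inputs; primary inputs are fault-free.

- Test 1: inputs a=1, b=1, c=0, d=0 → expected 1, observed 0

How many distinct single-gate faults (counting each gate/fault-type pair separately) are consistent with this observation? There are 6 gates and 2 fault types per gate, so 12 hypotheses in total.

Fault-free: N1=1, N2=1, N3=0, N4=0, N5=0, N6=1 → 1. Observed 0.
  N1 stuck-at-0: output 0 ✓
  N1 stuck-at-1: output 1 ✗
  N2 stuck-at-0: output 1 ✗
  N2 stuck-at-1: output 1 ✗
  N3 stuck-at-0: output 1 ✗
  N3 stuck-at-1: output 1 ✗
  N4 stuck-at-0: output 1 ✗
  N4 stuck-at-1: output 1 ✗
  N5 stuck-at-0: output 1 ✗
  N5 stuck-at-1: output 1 ✗
  N6 stuck-at-0: output 0 ✓
  N6 stuck-at-1: output 1 ✗
Consistent faults: {N1 stuck-at-0, N6 stuck-at-0} — 2 in all.

2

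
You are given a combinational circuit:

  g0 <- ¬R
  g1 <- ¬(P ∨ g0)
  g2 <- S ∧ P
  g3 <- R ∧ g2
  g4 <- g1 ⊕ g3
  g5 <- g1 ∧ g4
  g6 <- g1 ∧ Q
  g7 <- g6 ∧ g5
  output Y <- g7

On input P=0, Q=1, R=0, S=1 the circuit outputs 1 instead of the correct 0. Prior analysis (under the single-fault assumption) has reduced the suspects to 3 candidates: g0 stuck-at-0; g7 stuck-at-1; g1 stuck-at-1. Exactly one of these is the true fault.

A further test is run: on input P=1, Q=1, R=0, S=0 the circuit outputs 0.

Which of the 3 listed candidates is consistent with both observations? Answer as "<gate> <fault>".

Evaluate each candidate on input P=1, Q=1, R=0, S=0:
  g0 stuck-at-0: g0=0 [stuck-at-0], g1=0, g2=0, g3=0, g4=0, g5=0, g6=0, g7=0 → 0 — matches
  g7 stuck-at-1: g0=1, g1=0, g2=0, g3=0, g4=0, g5=0, g6=0, g7=1 [stuck-at-1] → 1 — eliminated
  g1 stuck-at-1: g0=1, g1=1 [stuck-at-1], g2=0, g3=0, g4=1, g5=1, g6=1, g7=1 → 1 — eliminated
Only g0 stuck-at-0 reproduces the observed 0.

g0 stuck-at-0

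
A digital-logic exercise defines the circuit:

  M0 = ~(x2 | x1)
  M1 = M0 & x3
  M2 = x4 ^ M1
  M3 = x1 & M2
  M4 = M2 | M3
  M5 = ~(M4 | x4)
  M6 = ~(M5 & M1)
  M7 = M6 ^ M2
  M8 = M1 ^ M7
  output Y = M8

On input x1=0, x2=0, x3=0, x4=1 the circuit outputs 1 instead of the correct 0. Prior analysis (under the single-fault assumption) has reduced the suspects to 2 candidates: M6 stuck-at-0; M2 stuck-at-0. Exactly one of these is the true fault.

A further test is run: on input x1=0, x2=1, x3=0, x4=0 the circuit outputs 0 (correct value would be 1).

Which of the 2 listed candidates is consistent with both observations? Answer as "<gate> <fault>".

Evaluate each candidate on input x1=0, x2=1, x3=0, x4=0:
  M6 stuck-at-0: M0=0, M1=0, M2=0, M3=0, M4=0, M5=1, M6=0 [stuck-at-0], M7=0, M8=0 → 0 — matches
  M2 stuck-at-0: M0=0, M1=0, M2=0 [stuck-at-0], M3=0, M4=0, M5=1, M6=1, M7=1, M8=1 → 1 — eliminated
Only M6 stuck-at-0 reproduces the observed 0.

M6 stuck-at-0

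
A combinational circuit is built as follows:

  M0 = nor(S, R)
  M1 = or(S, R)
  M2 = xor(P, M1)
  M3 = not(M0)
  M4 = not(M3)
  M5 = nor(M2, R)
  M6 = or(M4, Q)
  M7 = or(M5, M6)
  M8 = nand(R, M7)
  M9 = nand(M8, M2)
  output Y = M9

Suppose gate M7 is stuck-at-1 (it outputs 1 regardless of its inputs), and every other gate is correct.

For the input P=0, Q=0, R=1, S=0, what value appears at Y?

1

Propagate with M7 forced: M0=0, M1=1, M2=1, M3=1, M4=0, M5=0, M6=0, M7=1 [stuck-at-1], M8=0, M9=1.
So Y = 1. (Without the fault it would be 0.)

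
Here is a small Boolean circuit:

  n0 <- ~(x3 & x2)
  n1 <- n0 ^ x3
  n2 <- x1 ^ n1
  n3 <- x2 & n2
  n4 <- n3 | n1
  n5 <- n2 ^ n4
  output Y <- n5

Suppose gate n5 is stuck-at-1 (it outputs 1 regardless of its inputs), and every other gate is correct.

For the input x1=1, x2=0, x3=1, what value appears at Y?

1

Propagate with n5 forced: n0=1, n1=0, n2=1, n3=0, n4=0, n5=1 [stuck-at-1].
So Y = 1. (Same as the fault-free value — the fault is masked on this input.)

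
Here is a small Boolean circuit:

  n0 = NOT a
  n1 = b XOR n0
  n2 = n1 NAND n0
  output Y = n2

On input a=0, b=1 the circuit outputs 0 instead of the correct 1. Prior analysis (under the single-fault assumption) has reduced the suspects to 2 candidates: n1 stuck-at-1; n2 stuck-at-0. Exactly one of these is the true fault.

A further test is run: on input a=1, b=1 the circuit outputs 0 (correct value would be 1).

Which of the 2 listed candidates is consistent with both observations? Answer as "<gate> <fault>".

n2 stuck-at-0

Evaluate each candidate on input a=1, b=1:
  n1 stuck-at-1: n0=0, n1=1 [stuck-at-1], n2=1 → 1 — eliminated
  n2 stuck-at-0: n0=0, n1=1, n2=0 [stuck-at-0] → 0 — matches
Only n2 stuck-at-0 reproduces the observed 0.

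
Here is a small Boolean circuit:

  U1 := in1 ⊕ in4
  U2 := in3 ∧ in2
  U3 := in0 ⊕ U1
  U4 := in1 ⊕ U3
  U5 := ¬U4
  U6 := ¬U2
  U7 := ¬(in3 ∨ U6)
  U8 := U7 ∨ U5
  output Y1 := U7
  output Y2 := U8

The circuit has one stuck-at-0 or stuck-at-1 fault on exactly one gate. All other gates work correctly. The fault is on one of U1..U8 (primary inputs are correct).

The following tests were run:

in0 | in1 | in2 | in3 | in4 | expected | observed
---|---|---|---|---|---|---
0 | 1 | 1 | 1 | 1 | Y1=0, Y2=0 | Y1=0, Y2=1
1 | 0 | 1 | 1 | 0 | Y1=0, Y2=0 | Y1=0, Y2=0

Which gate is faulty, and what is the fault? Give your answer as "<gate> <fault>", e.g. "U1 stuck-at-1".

Fault-free values for test 1 (in0=0, in1=1, in2=1, in3=1, in4=1): U1=0, U2=1, U3=0, U4=1, U5=0, U6=0, U7=0, U8=0, giving Y1=0, Y2=0. Observed Y1=0, Y2=1.
Test 1: faults giving observed Y1=0, Y2=1 are {U1 stuck-at-1, U3 stuck-at-1, U4 stuck-at-0, U5 stuck-at-1, U8 stuck-at-1}.
Test 2 (in0=1, in1=0, in2=1, in3=1, in4=0): fault-free U1=0, U2=1, U3=1, U4=1, U5=0, U6=0, U7=0, U8=0 → Y1=0, Y2=0; observed Y1=0, Y2=0. Eliminates U1 stuck-at-1, U4 stuck-at-0, U5 stuck-at-1, U8 stuck-at-1.
Only U3 stuck-at-1 is consistent with every test.

U3 stuck-at-1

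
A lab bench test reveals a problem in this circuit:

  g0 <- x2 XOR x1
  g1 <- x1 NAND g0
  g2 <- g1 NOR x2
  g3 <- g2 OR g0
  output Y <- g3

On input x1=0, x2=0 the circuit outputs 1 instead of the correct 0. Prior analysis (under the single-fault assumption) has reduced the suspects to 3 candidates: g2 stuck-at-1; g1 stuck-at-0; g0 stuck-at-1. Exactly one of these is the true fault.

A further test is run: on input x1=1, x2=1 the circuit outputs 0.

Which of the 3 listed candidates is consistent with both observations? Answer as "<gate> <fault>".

g1 stuck-at-0

Evaluate each candidate on input x1=1, x2=1:
  g2 stuck-at-1: g0=0, g1=1, g2=1 [stuck-at-1], g3=1 → 1 — eliminated
  g1 stuck-at-0: g0=0, g1=0 [stuck-at-0], g2=0, g3=0 → 0 — matches
  g0 stuck-at-1: g0=1 [stuck-at-1], g1=0, g2=0, g3=1 → 1 — eliminated
Only g1 stuck-at-0 reproduces the observed 0.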